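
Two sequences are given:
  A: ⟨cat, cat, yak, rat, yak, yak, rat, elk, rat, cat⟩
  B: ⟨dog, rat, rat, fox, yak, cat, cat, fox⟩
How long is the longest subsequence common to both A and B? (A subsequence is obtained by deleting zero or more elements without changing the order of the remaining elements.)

A longest common subsequence is rat, yak, cat (length 3); the LCS DP confirms no longer common subsequence exists.

3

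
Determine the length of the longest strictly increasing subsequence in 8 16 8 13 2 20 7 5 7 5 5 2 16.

4

Scanning left to right, the best length ending at each element is: 8→1, 16→2, 8→1, 13→2, 2→1, 20→3, 7→2, 5→2, 7→3, 5→2, 5→2, 2→1, 16→4.
So the longest increasing subsequence has length 4, e.g. 2, 5, 7, 16.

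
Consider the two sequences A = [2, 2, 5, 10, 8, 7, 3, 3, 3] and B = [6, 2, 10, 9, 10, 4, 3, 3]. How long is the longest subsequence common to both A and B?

A longest common subsequence is 2, 10, 3, 3 (length 4); the LCS DP confirms no longer common subsequence exists.

4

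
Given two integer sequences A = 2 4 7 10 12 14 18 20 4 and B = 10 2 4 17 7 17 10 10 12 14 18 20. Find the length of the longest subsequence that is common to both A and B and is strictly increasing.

8

A longest common strictly increasing subsequence is 2, 4, 7, 10, 12, 14, 18, 20 (length 8); it appears in order in both A and B, and no longer such subsequence exists.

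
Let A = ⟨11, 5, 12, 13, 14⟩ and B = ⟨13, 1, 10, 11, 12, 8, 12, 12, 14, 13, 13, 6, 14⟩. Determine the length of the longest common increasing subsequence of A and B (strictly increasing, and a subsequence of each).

A longest common strictly increasing subsequence is 11, 12, 13, 14 (length 4); it appears in order in both A and B, and no longer such subsequence exists.

4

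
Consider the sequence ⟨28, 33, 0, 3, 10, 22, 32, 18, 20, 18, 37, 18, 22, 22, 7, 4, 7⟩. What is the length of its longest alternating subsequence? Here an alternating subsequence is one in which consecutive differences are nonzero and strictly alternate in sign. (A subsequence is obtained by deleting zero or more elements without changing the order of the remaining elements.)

A longest alternating subsequence is 28, 33, 0, 22, 18, 20, 18, 37, 18, 22, 4, 7 (positions 1,2,3,6,8,9,10,11,12,13,16,17); its 11 consecutive differences strictly alternate in sign, and length 12 is optimal.

12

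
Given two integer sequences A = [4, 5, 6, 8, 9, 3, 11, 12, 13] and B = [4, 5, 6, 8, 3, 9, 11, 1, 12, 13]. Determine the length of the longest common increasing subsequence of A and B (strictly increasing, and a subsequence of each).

A longest common strictly increasing subsequence is 4, 5, 6, 8, 9, 11, 12, 13 (length 8); it appears in order in both A and B, and no longer such subsequence exists.

8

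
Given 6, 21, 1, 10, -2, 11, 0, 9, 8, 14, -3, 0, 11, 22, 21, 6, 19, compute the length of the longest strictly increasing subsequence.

5

Let dp[i] be the longest increasing subsequence ending at position i. Then dp = [1, 2, 1, 2, 1, 3, 2, 3, 3, 4, 1, 2, 4, 5, 5, 3, 5].
The maximum is 5; one witness is 6, 10, 11, 14, 22 at positions 1,4,6,10,14.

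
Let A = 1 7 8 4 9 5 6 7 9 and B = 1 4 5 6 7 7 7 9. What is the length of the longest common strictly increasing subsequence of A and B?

6

A longest common strictly increasing subsequence is 1, 4, 5, 6, 7, 9 (length 6); it appears in order in both A and B, and no longer such subsequence exists.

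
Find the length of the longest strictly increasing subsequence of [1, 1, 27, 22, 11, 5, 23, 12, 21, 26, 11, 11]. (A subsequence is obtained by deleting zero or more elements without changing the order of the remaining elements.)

5

One longest increasing subsequence is 1, 11, 12, 21, 26 (positions 1,5,8,9,10), of length 5; no longer one exists.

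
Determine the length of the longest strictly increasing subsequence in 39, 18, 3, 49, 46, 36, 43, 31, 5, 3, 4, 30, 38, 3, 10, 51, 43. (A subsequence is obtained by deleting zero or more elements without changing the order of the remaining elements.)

5

Let dp[i] be the longest increasing subsequence ending at position i. Then dp = [1, 1, 1, 2, 2, 2, 3, 2, 2, 1, 2, 3, 4, 1, 3, 5, 5].
The maximum is 5; one witness is 3, 5, 30, 38, 51 at positions 3,9,12,13,16.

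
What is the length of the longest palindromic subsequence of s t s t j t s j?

5

One longest palindromic subsequence is stjts (positions 3,4,5,6,7); it reads the same forward and backward, and the interval DP gives dp[1][8] = 5.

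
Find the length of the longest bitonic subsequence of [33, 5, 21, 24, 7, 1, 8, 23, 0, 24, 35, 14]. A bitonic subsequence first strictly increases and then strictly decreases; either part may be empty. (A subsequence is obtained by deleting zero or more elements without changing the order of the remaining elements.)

7

One longest bitonic subsequence is 5, 7, 8, 23, 24, 35, 14 (positions 2,5,7,8,10,11,12): it rises to 35 then falls. Length 7 is optimal.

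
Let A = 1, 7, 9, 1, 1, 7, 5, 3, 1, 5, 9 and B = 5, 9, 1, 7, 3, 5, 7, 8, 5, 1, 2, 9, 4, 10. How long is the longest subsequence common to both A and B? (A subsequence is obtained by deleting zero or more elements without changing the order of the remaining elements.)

Backtracking the LCS table gives one alignment: 1 (A1,B3) → 7 (A2,B4) → 7 (A6,B7) → 5 (A7,B9) → 1 (A9,B10) → 9 (A11,B12).
So the longest common subsequence has length 6.

6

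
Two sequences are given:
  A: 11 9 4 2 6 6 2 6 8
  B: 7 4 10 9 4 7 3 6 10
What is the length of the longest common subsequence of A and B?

3

A longest common subsequence is 9, 4, 6 (length 3); the LCS DP confirms no longer common subsequence exists.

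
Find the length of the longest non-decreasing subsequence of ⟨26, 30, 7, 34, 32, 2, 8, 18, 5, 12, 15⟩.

4

Scanning left to right, the best length ending at each element is: 26→1, 30→2, 7→1, 34→3, 32→3, 2→1, 8→2, 18→3, 5→2, 12→3, 15→4.
So the longest non-decreasing subsequence has length 4, e.g. 7, 8, 12, 15.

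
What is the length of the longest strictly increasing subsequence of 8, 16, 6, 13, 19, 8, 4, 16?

3

One longest increasing subsequence is 8, 16, 19 (positions 1,2,5), of length 3; no longer one exists.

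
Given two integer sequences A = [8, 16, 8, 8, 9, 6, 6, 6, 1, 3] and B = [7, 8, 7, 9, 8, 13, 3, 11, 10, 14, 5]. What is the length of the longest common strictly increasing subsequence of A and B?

2

For each value that appears in both, track the longest common increasing run ending there.
The best achievable length is 2; one witness is 8, 9 (A-positions 1,5, B-positions 2,4).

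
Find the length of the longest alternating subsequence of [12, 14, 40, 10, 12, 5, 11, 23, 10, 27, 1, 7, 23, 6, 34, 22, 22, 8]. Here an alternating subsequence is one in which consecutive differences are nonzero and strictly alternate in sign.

13

Track the best alternating length ending on an up-step vs a down-step at each position: up/down = 1/1, 2/1, 2/1, 1/3, 4/3, 1/5, 6/5, 6/3, 6/7, 8/3, 1/9, 10/9, 10/9, 10/11, 12/3, 12/13, 12/13, 12/13.
The maximum over both is 13; one such subsequence is 12, 14, 10, 12, 5, 11, 10, 27, 1, 7, 6, 34, 22.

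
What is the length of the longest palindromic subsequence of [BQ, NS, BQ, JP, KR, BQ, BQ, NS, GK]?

One longest palindromic subsequence is NS BQ BQ BQ NS (positions 2,3,6,7,8); it reads the same forward and backward, and the interval DP gives dp[1][9] = 5.

5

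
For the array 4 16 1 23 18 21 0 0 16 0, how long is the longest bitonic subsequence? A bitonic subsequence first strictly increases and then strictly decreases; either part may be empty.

One longest bitonic subsequence is 4, 16, 23, 21, 16, 0 (positions 1,2,4,6,9,10): it rises to 23 then falls. Length 6 is optimal.

6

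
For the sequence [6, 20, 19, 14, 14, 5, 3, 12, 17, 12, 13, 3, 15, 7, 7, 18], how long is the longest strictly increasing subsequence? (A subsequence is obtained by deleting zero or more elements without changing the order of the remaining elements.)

Let dp[i] be the longest increasing subsequence ending at position i. Then dp = [1, 2, 2, 2, 2, 1, 1, 2, 3, 2, 3, 1, 4, 2, 2, 5].
The maximum is 5; one witness is 6, 12, 13, 15, 18 at positions 1,8,11,13,16.

5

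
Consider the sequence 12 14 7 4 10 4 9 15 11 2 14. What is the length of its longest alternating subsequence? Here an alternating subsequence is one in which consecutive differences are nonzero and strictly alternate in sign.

Track the best alternating length ending on an up-step vs a down-step at each position: up/down = 1/1, 2/1, 1/3, 1/3, 4/3, 1/5, 6/5, 6/1, 6/7, 1/7, 8/7.
The maximum over both is 8; one such subsequence is 12, 14, 7, 10, 4, 15, 11, 14.

8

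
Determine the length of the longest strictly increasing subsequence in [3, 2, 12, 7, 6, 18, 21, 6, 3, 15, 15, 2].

4

Let dp[i] be the longest increasing subsequence ending at position i. Then dp = [1, 1, 2, 2, 2, 3, 4, 2, 2, 3, 3, 1].
The maximum is 4; one witness is 3, 12, 18, 21 at positions 1,3,6,7.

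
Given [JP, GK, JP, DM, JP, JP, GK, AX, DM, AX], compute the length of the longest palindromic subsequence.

5

Using dp[i][j] = 2 + dp[i+1][j−1] if the ends match, else max(dp[i+1][j], dp[i][j−1]):
dp[1][10] = 5. A witness is GK JP JP JP GK at positions 2,3,5,6,7.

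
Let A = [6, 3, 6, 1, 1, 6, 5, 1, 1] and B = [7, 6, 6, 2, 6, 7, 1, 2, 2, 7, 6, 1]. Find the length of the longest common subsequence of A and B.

A longest common subsequence is 6, 6, 1, 6, 1 (length 5); the LCS DP confirms no longer common subsequence exists.

5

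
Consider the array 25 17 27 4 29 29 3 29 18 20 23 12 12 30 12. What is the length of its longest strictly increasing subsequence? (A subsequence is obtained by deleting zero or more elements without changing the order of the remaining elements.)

One longest increasing subsequence is 17, 18, 20, 23, 30 (positions 2,9,10,11,14), of length 5; no longer one exists.

5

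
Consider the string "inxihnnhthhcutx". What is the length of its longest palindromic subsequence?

One longest palindromic subsequence is xhhthhx (positions 3,5,8,9,10,11,15); it reads the same forward and backward, and the interval DP gives dp[1][15] = 7.

7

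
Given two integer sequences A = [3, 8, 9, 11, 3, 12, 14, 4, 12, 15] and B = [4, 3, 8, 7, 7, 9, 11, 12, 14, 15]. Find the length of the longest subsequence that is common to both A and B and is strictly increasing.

7

A longest common strictly increasing subsequence is 3, 8, 9, 11, 12, 14, 15 (length 7); it appears in order in both A and B, and no longer such subsequence exists.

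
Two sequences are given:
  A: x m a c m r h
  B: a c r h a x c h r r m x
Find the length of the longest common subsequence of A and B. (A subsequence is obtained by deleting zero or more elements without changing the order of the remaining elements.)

Backtracking the LCS table gives one alignment: a (A3,B1) → c (A4,B2) → r (A6,B3) → h (A7,B8).
So the longest common subsequence has length 4.

4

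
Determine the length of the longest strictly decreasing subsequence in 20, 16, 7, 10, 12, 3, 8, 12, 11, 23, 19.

One longest decreasing subsequence is 20, 16, 7, 3 (positions 1,2,3,6), of length 4; no longer one exists.

4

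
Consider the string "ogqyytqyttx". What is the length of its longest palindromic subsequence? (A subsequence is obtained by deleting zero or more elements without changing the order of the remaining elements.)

One longest palindromic subsequence is qyyq (positions 3,4,5,7); it reads the same forward and backward, and the interval DP gives dp[1][11] = 4.

4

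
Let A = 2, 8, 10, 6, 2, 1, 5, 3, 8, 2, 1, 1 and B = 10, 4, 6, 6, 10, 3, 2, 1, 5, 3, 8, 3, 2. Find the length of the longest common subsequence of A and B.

A longest common subsequence is 10, 6, 2, 1, 5, 3, 8, 2 (length 8); the LCS DP confirms no longer common subsequence exists.

8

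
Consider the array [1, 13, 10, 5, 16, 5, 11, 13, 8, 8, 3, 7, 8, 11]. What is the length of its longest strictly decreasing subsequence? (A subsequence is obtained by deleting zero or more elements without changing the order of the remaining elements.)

One longest decreasing subsequence is 13, 10, 5, 3 (positions 2,3,4,11), of length 4; no longer one exists.

4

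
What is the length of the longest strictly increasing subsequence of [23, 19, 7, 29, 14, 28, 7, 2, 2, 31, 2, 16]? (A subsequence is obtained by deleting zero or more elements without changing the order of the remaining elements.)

Let dp[i] be the longest increasing subsequence ending at position i. Then dp = [1, 1, 1, 2, 2, 3, 1, 1, 1, 4, 1, 3].
The maximum is 4; one witness is 7, 14, 28, 31 at positions 3,5,6,10.

4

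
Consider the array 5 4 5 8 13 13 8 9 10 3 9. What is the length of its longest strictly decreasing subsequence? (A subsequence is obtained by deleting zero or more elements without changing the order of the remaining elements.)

Let dp[i] be the longest decreasing subsequence ending at position i. Then dp = [1, 2, 1, 1, 1, 1, 2, 2, 2, 3, 3].
The maximum is 3; one witness is 5, 4, 3 at positions 1,2,10.

3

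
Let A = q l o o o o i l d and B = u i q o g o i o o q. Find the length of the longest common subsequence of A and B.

A longest common subsequence is qoooo (length 5); the LCS DP confirms no longer common subsequence exists.

5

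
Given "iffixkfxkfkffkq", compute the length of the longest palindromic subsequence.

One longest palindromic subsequence is ffkfkfkff (positions 2,3,6,7,9,10,11,12,13); it reads the same forward and backward, and the interval DP gives dp[1][15] = 9.

9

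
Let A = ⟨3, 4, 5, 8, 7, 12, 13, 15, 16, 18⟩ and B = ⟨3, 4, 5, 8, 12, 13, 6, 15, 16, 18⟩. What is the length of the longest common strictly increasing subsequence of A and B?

For each value that appears in both, track the longest common increasing run ending there.
The best achievable length is 9; one witness is 3, 4, 5, 8, 12, 13, 15, 16, 18 (A-positions 1,2,3,4,6,7,8,9,10, B-positions 1,2,3,4,5,6,8,9,10).

9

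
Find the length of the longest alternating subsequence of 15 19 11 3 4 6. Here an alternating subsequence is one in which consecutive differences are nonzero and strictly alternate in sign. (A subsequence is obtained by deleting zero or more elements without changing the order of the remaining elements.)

Track the best alternating length ending on an up-step vs a down-step at each position: up/down = 1/1, 2/1, 1/3, 1/3, 4/3, 4/3.
The maximum over both is 4; one such subsequence is 15, 19, 3, 4.

4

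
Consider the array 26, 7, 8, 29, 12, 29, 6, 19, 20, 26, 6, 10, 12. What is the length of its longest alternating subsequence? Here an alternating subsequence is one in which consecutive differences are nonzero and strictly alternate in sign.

Track the best alternating length ending on an up-step vs a down-step at each position: up/down = 1/1, 1/2, 3/2, 3/1, 3/4, 5/1, 1/6, 7/6, 7/6, 7/6, 1/8, 9/8, 9/8.
The maximum over both is 9; one such subsequence is 26, 7, 29, 12, 29, 6, 19, 6, 10.

9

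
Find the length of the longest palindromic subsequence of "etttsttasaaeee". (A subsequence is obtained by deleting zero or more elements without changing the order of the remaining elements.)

One longest palindromic subsequence is ettstte (positions 1,3,4,5,6,7,14); it reads the same forward and backward, and the interval DP gives dp[1][14] = 7.

7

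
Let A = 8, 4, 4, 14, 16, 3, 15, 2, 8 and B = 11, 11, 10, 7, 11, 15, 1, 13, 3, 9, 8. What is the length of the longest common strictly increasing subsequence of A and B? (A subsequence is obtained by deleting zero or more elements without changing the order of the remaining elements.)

A longest common strictly increasing subsequence is 3, 8 (length 2); it appears in order in both A and B, and no longer such subsequence exists.

2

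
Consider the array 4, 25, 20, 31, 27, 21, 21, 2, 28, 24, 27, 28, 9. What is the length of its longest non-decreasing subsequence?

One longest non-decreasing subsequence is 4, 20, 21, 21, 24, 27, 28 (positions 1,3,6,7,10,11,12), of length 7; no longer one exists.

7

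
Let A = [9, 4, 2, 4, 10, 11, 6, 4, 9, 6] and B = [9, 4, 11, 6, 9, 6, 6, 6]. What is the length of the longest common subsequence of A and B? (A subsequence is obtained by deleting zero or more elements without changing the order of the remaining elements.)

6

A longest common subsequence is 9, 4, 11, 6, 9, 6 (length 6); the LCS DP confirms no longer common subsequence exists.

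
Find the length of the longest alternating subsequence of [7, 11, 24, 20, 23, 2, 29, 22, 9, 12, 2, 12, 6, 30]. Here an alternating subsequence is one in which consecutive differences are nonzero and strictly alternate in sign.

A longest alternating subsequence is 7, 24, 20, 23, 2, 29, 9, 12, 2, 12, 6, 30 (positions 1,3,4,5,6,7,9,10,11,12,13,14); its 11 consecutive differences strictly alternate in sign, and length 12 is optimal.

12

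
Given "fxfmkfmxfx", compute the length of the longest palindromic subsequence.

7

One longest palindromic subsequence is xfmfmfx (positions 2,3,4,6,7,9,10); it reads the same forward and backward, and the interval DP gives dp[1][10] = 7.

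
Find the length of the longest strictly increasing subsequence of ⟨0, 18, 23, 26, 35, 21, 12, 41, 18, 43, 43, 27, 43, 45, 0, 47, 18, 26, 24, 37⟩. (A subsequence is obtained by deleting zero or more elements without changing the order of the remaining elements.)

9

One longest increasing subsequence is 0, 18, 23, 26, 35, 41, 43, 45, 47 (positions 1,2,3,4,5,8,10,14,16), of length 9; no longer one exists.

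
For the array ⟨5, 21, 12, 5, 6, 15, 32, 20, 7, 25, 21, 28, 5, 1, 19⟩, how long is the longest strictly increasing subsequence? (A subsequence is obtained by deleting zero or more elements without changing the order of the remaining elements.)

One longest increasing subsequence is 5, 12, 15, 20, 25, 28 (positions 1,3,6,8,10,12), of length 6; no longer one exists.

6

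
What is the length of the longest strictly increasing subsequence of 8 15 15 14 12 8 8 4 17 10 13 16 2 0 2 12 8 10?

Scanning left to right, the best length ending at each element is: 8→1, 15→2, 15→2, 14→2, 12→2, 8→1, 8→1, 4→1, 17→3, 10→2, 13→3, 16→4, 2→1, 0→1, 2→2, 12→3, 8→3, 10→4.
So the longest increasing subsequence has length 4, e.g. 8, 12, 13, 16.

4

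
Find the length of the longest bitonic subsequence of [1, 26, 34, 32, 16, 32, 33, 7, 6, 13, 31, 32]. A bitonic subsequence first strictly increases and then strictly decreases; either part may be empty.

7

One longest bitonic subsequence is 1, 26, 34, 32, 16, 7, 6 (positions 1,2,3,4,5,8,9): it rises to 34 then falls. Length 7 is optimal.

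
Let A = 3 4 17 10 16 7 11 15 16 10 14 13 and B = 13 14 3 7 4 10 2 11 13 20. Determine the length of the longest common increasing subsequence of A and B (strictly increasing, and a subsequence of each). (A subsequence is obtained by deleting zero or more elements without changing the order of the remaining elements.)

For each value that appears in both, track the longest common increasing run ending there.
The best achievable length is 5; one witness is 3, 4, 10, 11, 13 (A-positions 1,2,4,7,12, B-positions 3,5,6,8,9).

5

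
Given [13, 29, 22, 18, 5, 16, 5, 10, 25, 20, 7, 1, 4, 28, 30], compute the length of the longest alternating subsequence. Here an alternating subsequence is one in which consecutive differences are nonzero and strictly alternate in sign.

8

A longest alternating subsequence is 13, 29, 5, 16, 5, 10, 1, 4 (positions 1,2,5,6,7,8,12,13); its 7 consecutive differences strictly alternate in sign, and length 8 is optimal.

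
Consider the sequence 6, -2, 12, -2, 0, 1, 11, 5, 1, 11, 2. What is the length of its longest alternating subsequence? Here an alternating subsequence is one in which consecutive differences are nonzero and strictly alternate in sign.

A longest alternating subsequence is 6, -2, 12, -2, 11, 5, 11, 2 (positions 1,2,3,4,7,8,10,11); its 7 consecutive differences strictly alternate in sign, and length 8 is optimal.

8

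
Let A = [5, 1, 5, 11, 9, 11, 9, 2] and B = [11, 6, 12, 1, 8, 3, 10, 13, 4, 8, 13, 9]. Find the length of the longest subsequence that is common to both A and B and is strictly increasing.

For each value that appears in both, track the longest common increasing run ending there.
The best achievable length is 2; one witness is 1, 9 (A-positions 2,5, B-positions 4,12).

2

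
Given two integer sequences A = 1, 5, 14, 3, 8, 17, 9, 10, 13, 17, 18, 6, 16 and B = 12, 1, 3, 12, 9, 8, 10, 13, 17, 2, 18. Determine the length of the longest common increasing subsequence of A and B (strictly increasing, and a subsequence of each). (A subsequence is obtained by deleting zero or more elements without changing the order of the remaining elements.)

7

For each value that appears in both, track the longest common increasing run ending there.
The best achievable length is 7; one witness is 1, 3, 9, 10, 13, 17, 18 (A-positions 1,4,7,8,9,10,11, B-positions 2,3,5,7,8,9,11).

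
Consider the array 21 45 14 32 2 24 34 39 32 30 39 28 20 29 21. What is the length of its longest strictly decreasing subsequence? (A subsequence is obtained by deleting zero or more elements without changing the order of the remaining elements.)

Scanning left to right, the best length ending at each element is: 21→1, 45→1, 14→2, 32→2, 2→3, 24→3, 34→2, 39→2, 32→3, 30→4, 39→2, 28→5, 20→6, 29→5, 21→6.
So the longest decreasing subsequence has length 6, e.g. 45, 34, 32, 30, 28, 20.

6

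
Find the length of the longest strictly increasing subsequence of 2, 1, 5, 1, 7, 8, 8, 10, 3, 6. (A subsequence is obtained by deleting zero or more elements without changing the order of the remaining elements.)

One longest increasing subsequence is 2, 5, 7, 8, 10 (positions 1,3,5,6,8), of length 5; no longer one exists.

5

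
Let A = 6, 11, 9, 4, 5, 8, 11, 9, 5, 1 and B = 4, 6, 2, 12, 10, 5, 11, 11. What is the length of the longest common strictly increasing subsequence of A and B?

For each value that appears in both, track the longest common increasing run ending there.
The best achievable length is 3; one witness is 4, 5, 11 (A-positions 4,5,7, B-positions 1,6,7).

3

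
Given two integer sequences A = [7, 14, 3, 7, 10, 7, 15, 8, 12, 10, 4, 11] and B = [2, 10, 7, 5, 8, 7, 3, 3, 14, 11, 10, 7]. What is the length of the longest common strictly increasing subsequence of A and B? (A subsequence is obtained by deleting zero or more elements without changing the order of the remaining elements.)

3

A longest common strictly increasing subsequence is 7, 8, 11 (length 3); it appears in order in both A and B, and no longer such subsequence exists.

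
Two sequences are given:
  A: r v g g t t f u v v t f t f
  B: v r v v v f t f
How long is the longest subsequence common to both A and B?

A longest common subsequence is rvvvftf (length 7); the LCS DP confirms no longer common subsequence exists.

7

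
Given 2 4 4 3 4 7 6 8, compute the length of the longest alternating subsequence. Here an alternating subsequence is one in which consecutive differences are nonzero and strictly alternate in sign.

6

A longest alternating subsequence is 2, 4, 3, 7, 6, 8 (positions 1,2,4,6,7,8); its 5 consecutive differences strictly alternate in sign, and length 6 is optimal.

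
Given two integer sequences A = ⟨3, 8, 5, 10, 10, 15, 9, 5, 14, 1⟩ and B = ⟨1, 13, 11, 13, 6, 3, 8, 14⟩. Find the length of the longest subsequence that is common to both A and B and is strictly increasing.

For each value that appears in both, track the longest common increasing run ending there.
The best achievable length is 3; one witness is 3, 8, 14 (A-positions 1,2,9, B-positions 6,7,8).

3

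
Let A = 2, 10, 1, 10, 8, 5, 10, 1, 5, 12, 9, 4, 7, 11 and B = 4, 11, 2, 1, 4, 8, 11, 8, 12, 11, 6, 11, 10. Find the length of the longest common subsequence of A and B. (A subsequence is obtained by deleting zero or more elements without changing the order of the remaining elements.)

5

Backtracking the LCS table gives one alignment: 2 (A1,B3) → 1 (A3,B4) → 8 (A5,B8) → 12 (A10,B9) → 11 (A14,B12).
So the longest common subsequence has length 5.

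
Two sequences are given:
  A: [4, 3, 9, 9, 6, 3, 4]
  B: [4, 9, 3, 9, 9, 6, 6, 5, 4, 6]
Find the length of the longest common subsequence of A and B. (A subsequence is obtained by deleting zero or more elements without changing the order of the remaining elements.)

6

A longest common subsequence is 4, 3, 9, 9, 6, 4 (length 6); the LCS DP confirms no longer common subsequence exists.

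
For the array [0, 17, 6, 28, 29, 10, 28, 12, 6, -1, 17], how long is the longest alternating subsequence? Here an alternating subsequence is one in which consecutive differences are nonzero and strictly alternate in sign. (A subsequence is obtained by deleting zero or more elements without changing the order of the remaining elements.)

8

Track the best alternating length ending on an up-step vs a down-step at each position: up/down = 1/1, 2/1, 2/3, 4/1, 4/1, 4/5, 6/5, 6/7, 2/7, 1/7, 8/7.
The maximum over both is 8; one such subsequence is 0, 17, 6, 28, 10, 28, 12, 17.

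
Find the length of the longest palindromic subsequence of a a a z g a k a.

One longest palindromic subsequence is aagaa (positions 1,3,5,6,8); it reads the same forward and backward, and the interval DP gives dp[1][8] = 5.

5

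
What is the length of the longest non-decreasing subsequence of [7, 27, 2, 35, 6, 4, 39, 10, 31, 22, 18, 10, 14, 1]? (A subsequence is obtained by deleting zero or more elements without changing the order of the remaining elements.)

Scanning left to right, the best length ending at each element is: 7→1, 27→2, 2→1, 35→3, 6→2, 4→2, 39→4, 10→3, 31→4, 22→4, 18→4, 10→4, 14→5, 1→1.
So the longest non-decreasing subsequence has length 5, e.g. 2, 6, 10, 10, 14.

5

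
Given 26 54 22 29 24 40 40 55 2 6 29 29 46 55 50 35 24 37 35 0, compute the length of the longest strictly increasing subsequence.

Let dp[i] be the longest increasing subsequence ending at position i. Then dp = [1, 2, 1, 2, 2, 3, 3, 4, 1, 2, 3, 3, 4, 5, 5, 4, 3, 5, 4, 1].
The maximum is 5; one witness is 26, 29, 40, 46, 55 at positions 1,4,6,13,14.

5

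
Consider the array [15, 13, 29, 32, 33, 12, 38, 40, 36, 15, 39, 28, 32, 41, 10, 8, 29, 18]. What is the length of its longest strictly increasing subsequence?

One longest increasing subsequence is 15, 29, 32, 33, 38, 40, 41 (positions 1,3,4,5,7,8,14), of length 7; no longer one exists.

7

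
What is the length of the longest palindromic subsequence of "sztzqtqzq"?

One longest palindromic subsequence is zqtqz (positions 4,5,6,7,8); it reads the same forward and backward, and the interval DP gives dp[1][9] = 5.

5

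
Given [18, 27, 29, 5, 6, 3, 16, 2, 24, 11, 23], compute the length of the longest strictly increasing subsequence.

Let dp[i] be the longest increasing subsequence ending at position i. Then dp = [1, 2, 3, 1, 2, 1, 3, 1, 4, 3, 4].
The maximum is 4; one witness is 5, 6, 16, 24 at positions 4,5,7,9.

4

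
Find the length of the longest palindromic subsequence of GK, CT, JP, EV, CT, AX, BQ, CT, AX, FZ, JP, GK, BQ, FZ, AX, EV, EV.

7

One longest palindromic subsequence is EV AX FZ BQ FZ AX EV (positions 4,9,10,13,14,15,17); it reads the same forward and backward, and the interval DP gives dp[1][17] = 7.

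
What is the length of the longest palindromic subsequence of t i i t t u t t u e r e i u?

One longest palindromic subsequence is ittutti (positions 3,4,5,6,7,8,13); it reads the same forward and backward, and the interval DP gives dp[1][14] = 7.

7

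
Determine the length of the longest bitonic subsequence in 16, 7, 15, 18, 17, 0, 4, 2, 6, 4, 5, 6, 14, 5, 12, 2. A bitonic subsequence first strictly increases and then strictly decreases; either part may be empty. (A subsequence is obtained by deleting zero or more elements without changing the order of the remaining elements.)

8

One longest bitonic subsequence is 0, 2, 4, 5, 6, 14, 12, 2 (positions 6,8,10,11,12,13,15,16): it rises to 14 then falls. Length 8 is optimal.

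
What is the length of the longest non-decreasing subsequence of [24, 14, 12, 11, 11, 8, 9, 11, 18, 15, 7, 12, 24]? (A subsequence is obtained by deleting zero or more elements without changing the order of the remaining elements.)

5

Scanning left to right, the best length ending at each element is: 24→1, 14→1, 12→1, 11→1, 11→2, 8→1, 9→2, 11→3, 18→4, 15→4, 7→1, 12→4, 24→5.
So the longest non-decreasing subsequence has length 5, e.g. 11, 11, 11, 18, 24.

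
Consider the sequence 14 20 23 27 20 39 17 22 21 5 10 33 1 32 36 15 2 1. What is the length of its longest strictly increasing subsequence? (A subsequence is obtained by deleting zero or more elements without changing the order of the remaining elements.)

6

Let dp[i] be the longest increasing subsequence ending at position i. Then dp = [1, 2, 3, 4, 2, 5, 2, 3, 3, 1, 2, 5, 1, 5, 6, 3, 2, 1].
The maximum is 6; one witness is 14, 20, 23, 27, 33, 36 at positions 1,2,3,4,12,15.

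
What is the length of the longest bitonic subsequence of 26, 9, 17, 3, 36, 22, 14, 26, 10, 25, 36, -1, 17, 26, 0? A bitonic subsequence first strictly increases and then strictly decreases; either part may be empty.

7

Let inc[i] be the LIS ending at i and dec[i] the longest strictly decreasing subsequence starting at i. inc = [1, 1, 2, 1, 3, 3, 2, 4, 2, 4, 5, 1, 3, 5, 2], dec = [5, 3, 4, 2, 5, 4, 3, 4, 2, 3, 3, 1, 2, 2, 1].
max_i inc[i]+dec[i]−1 = 7, with one witness 9, 17, 36, 26, 25, 17, 0.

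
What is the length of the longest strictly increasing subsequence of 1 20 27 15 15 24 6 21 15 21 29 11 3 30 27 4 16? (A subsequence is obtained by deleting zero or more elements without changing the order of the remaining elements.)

6

Let dp[i] be the longest increasing subsequence ending at position i. Then dp = [1, 2, 3, 2, 2, 3, 2, 3, 3, 4, 5, 3, 2, 6, 5, 3, 4].
The maximum is 6; one witness is 1, 6, 15, 21, 29, 30 at positions 1,7,9,10,11,14.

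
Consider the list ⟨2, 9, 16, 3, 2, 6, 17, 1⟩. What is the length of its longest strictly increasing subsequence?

Let dp[i] be the longest increasing subsequence ending at position i. Then dp = [1, 2, 3, 2, 1, 3, 4, 1].
The maximum is 4; one witness is 2, 9, 16, 17 at positions 1,2,3,7.

4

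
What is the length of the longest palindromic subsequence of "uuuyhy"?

3

One longest palindromic subsequence is yhy (positions 4,5,6); it reads the same forward and backward, and the interval DP gives dp[1][6] = 3.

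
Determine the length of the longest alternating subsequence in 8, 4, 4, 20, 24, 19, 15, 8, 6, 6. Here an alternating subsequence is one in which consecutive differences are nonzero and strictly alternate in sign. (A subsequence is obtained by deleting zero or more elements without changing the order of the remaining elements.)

4

Track the best alternating length ending on an up-step vs a down-step at each position: up/down = 1/1, 1/2, 1/2, 3/1, 3/1, 3/4, 3/4, 3/4, 3/4, 3/4.
The maximum over both is 4; one such subsequence is 8, 4, 20, 19.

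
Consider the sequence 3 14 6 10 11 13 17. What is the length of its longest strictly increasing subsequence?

Let dp[i] be the longest increasing subsequence ending at position i. Then dp = [1, 2, 2, 3, 4, 5, 6].
The maximum is 6; one witness is 3, 6, 10, 11, 13, 17 at positions 1,3,4,5,6,7.

6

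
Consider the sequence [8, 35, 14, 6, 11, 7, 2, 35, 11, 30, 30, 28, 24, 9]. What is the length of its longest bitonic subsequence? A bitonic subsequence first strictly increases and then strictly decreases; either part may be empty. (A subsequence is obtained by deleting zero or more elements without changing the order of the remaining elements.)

7

One longest bitonic subsequence is 8, 14, 35, 30, 28, 24, 9 (positions 1,3,8,11,12,13,14): it rises to 35 then falls. Length 7 is optimal.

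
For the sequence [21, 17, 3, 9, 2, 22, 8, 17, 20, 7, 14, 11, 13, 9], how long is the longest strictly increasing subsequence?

One longest increasing subsequence is 3, 9, 17, 20 (positions 3,4,8,9), of length 4; no longer one exists.

4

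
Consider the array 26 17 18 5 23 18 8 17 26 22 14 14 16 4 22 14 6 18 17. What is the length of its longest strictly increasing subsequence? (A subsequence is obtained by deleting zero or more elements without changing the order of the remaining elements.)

Scanning left to right, the best length ending at each element is: 26→1, 17→1, 18→2, 5→1, 23→3, 18→2, 8→2, 17→3, 26→4, 22→4, 14→3, 14→3, 16→4, 4→1, 22→5, 14→3, 6→2, 18→5, 17→5.
So the longest increasing subsequence has length 5, e.g. 5, 8, 14, 16, 22.

5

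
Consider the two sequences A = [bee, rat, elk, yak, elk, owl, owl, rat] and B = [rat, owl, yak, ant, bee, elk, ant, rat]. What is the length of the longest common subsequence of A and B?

Backtracking the LCS table gives one alignment: rat (A2,B1) → yak (A4,B3) → elk (A5,B6) → rat (A8,B8).
So the longest common subsequence has length 4.

4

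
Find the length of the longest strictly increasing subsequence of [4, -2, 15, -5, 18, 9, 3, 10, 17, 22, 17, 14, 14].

5

Scanning left to right, the best length ending at each element is: 4→1, -2→1, 15→2, -5→1, 18→3, 9→2, 3→2, 10→3, 17→4, 22→5, 17→4, 14→4, 14→4.
So the longest increasing subsequence has length 5, e.g. 4, 9, 10, 17, 22.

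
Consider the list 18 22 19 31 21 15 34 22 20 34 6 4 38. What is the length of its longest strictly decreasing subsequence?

5

Scanning left to right, the best length ending at each element is: 18→1, 22→1, 19→2, 31→1, 21→2, 15→3, 34→1, 22→2, 20→3, 34→1, 6→4, 4→5, 38→1.
So the longest decreasing subsequence has length 5, e.g. 22, 19, 15, 6, 4.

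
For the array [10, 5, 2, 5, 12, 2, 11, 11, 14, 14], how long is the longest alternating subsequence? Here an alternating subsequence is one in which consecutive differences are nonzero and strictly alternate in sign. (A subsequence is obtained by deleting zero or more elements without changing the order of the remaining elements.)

Track the best alternating length ending on an up-step vs a down-step at each position: up/down = 1/1, 1/2, 1/2, 3/2, 3/1, 1/4, 5/4, 5/4, 5/1, 5/1.
The maximum over both is 5; one such subsequence is 10, 2, 5, 2, 11.

5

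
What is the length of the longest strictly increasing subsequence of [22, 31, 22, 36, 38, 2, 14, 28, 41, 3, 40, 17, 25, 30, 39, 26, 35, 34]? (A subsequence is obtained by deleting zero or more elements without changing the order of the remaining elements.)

Let dp[i] be the longest increasing subsequence ending at position i. Then dp = [1, 2, 1, 3, 4, 1, 2, 3, 5, 2, 5, 3, 4, 5, 6, 5, 6, 6].
The maximum is 6; one witness is 2, 14, 17, 25, 30, 39 at positions 6,7,12,13,14,15.

6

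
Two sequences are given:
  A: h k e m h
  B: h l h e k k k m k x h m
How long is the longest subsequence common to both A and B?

Backtracking the LCS table gives one alignment: h (A1,B3) → k (A2,B7) → m (A4,B8) → h (A5,B11).
So the longest common subsequence has length 4.

4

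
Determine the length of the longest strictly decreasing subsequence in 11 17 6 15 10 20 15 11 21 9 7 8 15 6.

Scanning left to right, the best length ending at each element is: 11→1, 17→1, 6→2, 15→2, 10→3, 20→1, 15→2, 11→3, 21→1, 9→4, 7→5, 8→5, 15→2, 6→6.
So the longest decreasing subsequence has length 6, e.g. 17, 15, 10, 9, 7, 6.

6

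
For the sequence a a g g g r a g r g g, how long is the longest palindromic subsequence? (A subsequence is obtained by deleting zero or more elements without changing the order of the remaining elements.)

7

One longest palindromic subsequence is ggrgrgg (positions 3,4,6,8,9,10,11); it reads the same forward and backward, and the interval DP gives dp[1][11] = 7.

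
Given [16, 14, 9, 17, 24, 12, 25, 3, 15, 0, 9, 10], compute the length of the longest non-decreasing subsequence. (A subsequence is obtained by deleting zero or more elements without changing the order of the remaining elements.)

4

One longest non-decreasing subsequence is 16, 17, 24, 25 (positions 1,4,5,7), of length 4; no longer one exists.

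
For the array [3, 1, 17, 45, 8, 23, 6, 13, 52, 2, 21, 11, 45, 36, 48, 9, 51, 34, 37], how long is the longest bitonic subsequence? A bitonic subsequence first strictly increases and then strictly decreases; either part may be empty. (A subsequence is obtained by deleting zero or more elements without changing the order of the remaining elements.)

8

Let inc[i] be the LIS ending at i and dec[i] the longest strictly decreasing subsequence starting at i. inc = [1, 1, 2, 3, 2, 3, 2, 3, 4, 2, 4, 3, 5, 5, 6, 3, 7, 5, 6], dec = [2, 1, 4, 5, 3, 4, 2, 3, 4, 1, 3, 2, 3, 2, 2, 1, 2, 1, 1].
max_i inc[i]+dec[i]−1 = 8, with one witness 3, 8, 13, 21, 45, 48, 51, 37.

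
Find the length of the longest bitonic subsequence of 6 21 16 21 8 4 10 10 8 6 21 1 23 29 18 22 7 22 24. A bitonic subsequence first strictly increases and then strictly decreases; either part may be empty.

Let inc[i] be the LIS ending at i and dec[i] the longest strictly decreasing subsequence starting at i. inc = [1, 2, 2, 3, 2, 1, 3, 3, 2, 2, 4, 1, 5, 6, 4, 5, 3, 5, 6], dec = [3, 6, 5, 5, 3, 2, 4, 4, 3, 2, 3, 1, 3, 3, 2, 2, 1, 1, 1].
max_i inc[i]+dec[i]−1 = 8, with one witness 6, 8, 10, 21, 23, 29, 22, 7.

8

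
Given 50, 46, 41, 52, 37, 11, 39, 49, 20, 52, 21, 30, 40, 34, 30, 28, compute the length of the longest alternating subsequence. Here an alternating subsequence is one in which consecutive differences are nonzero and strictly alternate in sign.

A longest alternating subsequence is 50, 46, 52, 37, 39, 20, 52, 21, 40, 34 (positions 1,2,4,5,7,9,10,11,13,14); its 9 consecutive differences strictly alternate in sign, and length 10 is optimal.

10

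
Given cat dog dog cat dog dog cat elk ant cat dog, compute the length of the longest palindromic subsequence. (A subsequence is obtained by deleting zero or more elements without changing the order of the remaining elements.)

Using dp[i][j] = 2 + dp[i+1][j−1] if the ends match, else max(dp[i+1][j], dp[i][j−1]):
dp[1][11] = 7. A witness is cat dog dog cat dog dog cat at positions 1,2,3,4,5,6,10.

7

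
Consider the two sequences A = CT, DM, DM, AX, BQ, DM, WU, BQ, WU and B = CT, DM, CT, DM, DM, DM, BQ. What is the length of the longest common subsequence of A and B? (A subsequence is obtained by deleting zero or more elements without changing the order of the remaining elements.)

5

Backtracking the LCS table gives one alignment: CT (A1,B3) → DM (A2,B4) → DM (A3,B5) → DM (A6,B6) → BQ (A8,B7).
So the longest common subsequence has length 5.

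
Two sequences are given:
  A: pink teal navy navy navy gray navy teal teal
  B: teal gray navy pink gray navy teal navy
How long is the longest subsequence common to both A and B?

A longest common subsequence is teal, navy, gray, navy, teal (length 5); the LCS DP confirms no longer common subsequence exists.

5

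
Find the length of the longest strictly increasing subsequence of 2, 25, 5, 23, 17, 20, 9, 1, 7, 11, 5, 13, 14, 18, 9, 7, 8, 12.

7

Let dp[i] be the longest increasing subsequence ending at position i. Then dp = [1, 2, 2, 3, 3, 4, 3, 1, 3, 4, 2, 5, 6, 7, 4, 3, 4, 5].
The maximum is 7; one witness is 2, 5, 9, 11, 13, 14, 18 at positions 1,3,7,10,12,13,14.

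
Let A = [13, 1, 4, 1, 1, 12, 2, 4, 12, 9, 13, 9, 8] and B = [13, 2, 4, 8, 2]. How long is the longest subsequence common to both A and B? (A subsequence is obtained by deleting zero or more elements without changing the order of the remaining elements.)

4

Backtracking the LCS table gives one alignment: 13 (A1,B1) → 2 (A7,B2) → 4 (A8,B3) → 8 (A13,B4).
So the longest common subsequence has length 4.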